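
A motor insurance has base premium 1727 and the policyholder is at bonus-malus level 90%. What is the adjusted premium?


adjusted = base * BM_level / 100
= 1727 * 90 / 100
= 1727 * 0.9
= 1554.3


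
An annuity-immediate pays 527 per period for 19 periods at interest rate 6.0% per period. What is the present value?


PV = PMT * (1 - (1+i)^(-n)) / i
= 527 * (1 - (1+0.06)^(-19)) / 0.06
= 527 * (1 - 0.330513) / 0.06
= 527 * 11.158116
= 5880.3274


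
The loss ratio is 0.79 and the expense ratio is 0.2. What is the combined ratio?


Combined ratio = loss ratio + expense ratio
= 0.79 + 0.2
= 0.99


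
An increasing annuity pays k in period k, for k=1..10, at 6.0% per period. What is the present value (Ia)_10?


(Ia)_n = sum_{k=1}^{n} k * v^k, v = 1/(1+i)
v = 0.943396
Sum computed term by term:
(Ia)_10 = 36.9624


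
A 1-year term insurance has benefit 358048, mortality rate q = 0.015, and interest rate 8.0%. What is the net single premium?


NSP = benefit * q * v
v = 1/(1+i) = 0.925926
NSP = 358048 * 0.015 * 0.925926
= 4972.8889


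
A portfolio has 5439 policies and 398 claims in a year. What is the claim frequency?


frequency = claims / policies
= 398 / 5439
= 0.0732


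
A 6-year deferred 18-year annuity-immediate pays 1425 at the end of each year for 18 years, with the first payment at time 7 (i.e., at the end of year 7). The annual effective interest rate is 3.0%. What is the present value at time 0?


PV at time 6 of the 18-year annuity-immediate:
a_n = 1425 * (1-(1+0.03)^(-18))/0.03 = 19598.7561
Discount back 6 years to time 0:
PV = 19598.7561 * (1+0.03)^(-6)
= 19598.7561 * 0.837484
= 16413.6497


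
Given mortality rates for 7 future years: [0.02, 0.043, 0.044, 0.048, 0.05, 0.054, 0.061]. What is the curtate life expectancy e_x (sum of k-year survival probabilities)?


e_x = sum_{k=1}^{n} k_p_x
k_p_x values:
  1_p_x = 0.98
  2_p_x = 0.93786
  3_p_x = 0.896594
  4_p_x = 0.853558
  5_p_x = 0.81088
  6_p_x = 0.767092
  7_p_x = 0.7203
e_x = 5.9663


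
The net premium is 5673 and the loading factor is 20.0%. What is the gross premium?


Gross = net * (1 + loading)
= 5673 * (1 + 0.2)
= 5673 * 1.2
= 6807.6


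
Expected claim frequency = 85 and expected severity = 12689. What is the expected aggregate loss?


E[S] = E[N] * E[X]
= 85 * 12689
= 1.0786e+06


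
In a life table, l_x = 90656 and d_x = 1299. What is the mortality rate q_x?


q_x = d_x / l_x
= 1299 / 90656
= 0.0143


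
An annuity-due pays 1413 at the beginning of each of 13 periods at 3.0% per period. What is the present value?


PV_due = PMT * (1-(1+i)^(-n))/i * (1+i)
PV_immediate = 15027.1919
PV_due = 15027.1919 * 1.03
= 15478.0076


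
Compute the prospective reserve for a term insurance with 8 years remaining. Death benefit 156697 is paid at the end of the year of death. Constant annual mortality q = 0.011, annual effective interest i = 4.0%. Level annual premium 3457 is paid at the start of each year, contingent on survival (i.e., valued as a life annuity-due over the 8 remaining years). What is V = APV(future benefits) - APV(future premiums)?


v = 1/(1+i) = 0.961538
APV(future benefits) per unit = sum_{k=0}^{7} k_p_x * q * v^(k+1) = 0.071433
APV(future benefits) = 156697 * 0.071433 = 11193.3135
Life annuity-due factor ä_{x:8} = sum_{k=0}^{7} k_p_x * v^k = 6.753651
APV(future premiums) = 3457 * 6.753651 = 23347.3729
V = 11193.3135 - 23347.3729
= -12154.0594


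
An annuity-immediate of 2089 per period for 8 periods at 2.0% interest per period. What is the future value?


FV = PMT * ((1+i)^n - 1) / i
= 2089 * ((1.02)^8 - 1) / 0.02
= 2089 * (1.171659 - 1) / 0.02
= 17929.8223


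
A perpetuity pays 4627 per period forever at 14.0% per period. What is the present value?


PV = PMT / i
= 4627 / 0.14
= 33050.0


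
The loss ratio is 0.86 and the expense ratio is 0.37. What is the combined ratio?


Combined ratio = loss ratio + expense ratio
= 0.86 + 0.37
= 1.23


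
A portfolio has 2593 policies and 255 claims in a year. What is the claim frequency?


frequency = claims / policies
= 255 / 2593
= 0.0983


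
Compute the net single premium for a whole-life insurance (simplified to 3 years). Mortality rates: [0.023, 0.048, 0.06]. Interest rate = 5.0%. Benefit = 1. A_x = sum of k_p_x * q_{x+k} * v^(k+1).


v = 0.952381
Year 0: k_p_x=1.0, q=0.023, term=0.021905
Year 1: k_p_x=0.977, q=0.048, term=0.042536
Year 2: k_p_x=0.930104, q=0.06, term=0.048208
A_x = 0.1126


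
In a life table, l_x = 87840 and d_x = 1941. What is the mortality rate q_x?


q_x = d_x / l_x
= 1941 / 87840
= 0.0221


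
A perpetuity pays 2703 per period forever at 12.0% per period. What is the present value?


PV = PMT / i
= 2703 / 0.12
= 22525.0


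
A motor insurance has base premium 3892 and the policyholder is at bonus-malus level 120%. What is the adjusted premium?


adjusted = base * BM_level / 100
= 3892 * 120 / 100
= 3892 * 1.2
= 4670.4


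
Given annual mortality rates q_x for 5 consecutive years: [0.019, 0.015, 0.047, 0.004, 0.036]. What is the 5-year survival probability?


p_k = 1 - q_k for each year
Survival = product of (1 - q_k)
= 0.981 * 0.985 * 0.953 * 0.996 * 0.964
= 0.8842


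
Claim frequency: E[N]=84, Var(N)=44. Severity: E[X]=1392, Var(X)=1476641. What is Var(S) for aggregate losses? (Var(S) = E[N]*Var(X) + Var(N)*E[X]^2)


Var(S) = E[N]*Var(X) + Var(N)*E[X]^2
= 84*1476641 + 44*1392^2
= 124037844 + 85257216
= 2.0930e+08


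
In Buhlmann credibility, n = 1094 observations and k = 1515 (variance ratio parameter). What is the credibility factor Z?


Z = n / (n + k)
= 1094 / (1094 + 1515)
= 1094 / 2609
= 0.4193


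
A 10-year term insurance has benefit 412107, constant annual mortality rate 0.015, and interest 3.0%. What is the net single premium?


NSP = benefit * sum_{k=0}^{n-1} k_p_x * q * v^(k+1)
With constant q=0.015, v=0.970874
Sum = 0.120093
NSP = 412107 * 0.120093
= 49491.2771


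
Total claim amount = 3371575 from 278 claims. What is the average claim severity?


severity = total / number
= 3371575 / 278
= 12127.9676


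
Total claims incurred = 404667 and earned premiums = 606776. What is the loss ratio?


Loss ratio = claims / premiums
= 404667 / 606776
= 0.6669


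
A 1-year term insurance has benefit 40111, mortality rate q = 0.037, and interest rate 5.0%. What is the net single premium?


NSP = benefit * q * v
v = 1/(1+i) = 0.952381
NSP = 40111 * 0.037 * 0.952381
= 1413.4352


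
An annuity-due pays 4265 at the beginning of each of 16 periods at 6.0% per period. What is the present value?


PV_due = PMT * (1-(1+i)^(-n))/i * (1+i)
PV_immediate = 43101.6433
PV_due = 43101.6433 * 1.06
= 45687.7419


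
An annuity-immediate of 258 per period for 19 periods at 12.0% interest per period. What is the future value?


FV = PMT * ((1+i)^n - 1) / i
= 258 * ((1.12)^19 - 1) / 0.12
= 258 * (8.612762 - 1) / 0.12
= 16367.4376


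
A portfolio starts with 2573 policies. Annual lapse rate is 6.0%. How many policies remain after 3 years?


remaining = initial * (1 - lapse)^years
= 2573 * (1 - 0.06)^3
= 2573 * 0.830584
= 2137.0926


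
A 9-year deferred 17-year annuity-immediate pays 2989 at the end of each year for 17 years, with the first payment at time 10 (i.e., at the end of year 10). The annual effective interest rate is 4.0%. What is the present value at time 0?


PV at time 9 of the 17-year annuity-immediate:
a_n = 2989 * (1-(1+0.04)^(-17))/0.04 = 36363.1842
Discount back 9 years to time 0:
PV = 36363.1842 * (1+0.04)^(-9)
= 36363.1842 * 0.702587
= 25548.2909


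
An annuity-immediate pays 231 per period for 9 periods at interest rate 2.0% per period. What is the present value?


PV = PMT * (1 - (1+i)^(-n)) / i
= 231 * (1 - (1+0.02)^(-9)) / 0.02
= 231 * (1 - 0.836755) / 0.02
= 231 * 8.162237
= 1885.4767


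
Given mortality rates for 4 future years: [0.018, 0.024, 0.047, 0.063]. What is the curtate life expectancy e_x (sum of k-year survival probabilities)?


e_x = sum_{k=1}^{n} k_p_x
k_p_x values:
  1_p_x = 0.982
  2_p_x = 0.958432
  3_p_x = 0.913386
  4_p_x = 0.855842
e_x = 3.7097


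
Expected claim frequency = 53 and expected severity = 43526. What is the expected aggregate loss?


E[S] = E[N] * E[X]
= 53 * 43526
= 2.3069e+06


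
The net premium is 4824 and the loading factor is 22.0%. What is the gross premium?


Gross = net * (1 + loading)
= 4824 * (1 + 0.22)
= 4824 * 1.22
= 5885.28


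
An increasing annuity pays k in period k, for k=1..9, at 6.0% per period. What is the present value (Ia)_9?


(Ia)_n = sum_{k=1}^{n} k * v^k, v = 1/(1+i)
v = 0.943396
Sum computed term by term:
(Ia)_9 = 31.3785


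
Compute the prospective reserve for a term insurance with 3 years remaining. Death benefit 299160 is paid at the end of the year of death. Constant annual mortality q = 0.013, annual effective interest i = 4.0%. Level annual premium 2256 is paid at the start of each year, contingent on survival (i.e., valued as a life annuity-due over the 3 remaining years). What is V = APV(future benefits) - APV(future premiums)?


v = 1/(1+i) = 0.961538
APV(future benefits) per unit = sum_{k=0}^{2} k_p_x * q * v^(k+1) = 0.035621
APV(future benefits) = 299160 * 0.035621 = 10656.4998
Life annuity-due factor ä_{x:3} = sum_{k=0}^{2} k_p_x * v^k = 2.849712
APV(future premiums) = 2256 * 2.849712 = 6428.9513
V = 10656.4998 - 6428.9513
= 4227.5484


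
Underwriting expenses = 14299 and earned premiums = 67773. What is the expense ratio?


Expense ratio = expenses / premiums
= 14299 / 67773
= 0.211


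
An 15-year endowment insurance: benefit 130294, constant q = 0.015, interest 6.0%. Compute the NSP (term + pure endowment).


Term component = 17390.9799
Pure endowment = 15_p_x * v^15 * benefit = 0.797156 * 0.417265 * 130294 = 43339.1007
NSP = 60730.0806


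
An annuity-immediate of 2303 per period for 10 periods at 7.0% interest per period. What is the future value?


FV = PMT * ((1+i)^n - 1) / i
= 2303 * ((1.07)^10 - 1) / 0.07
= 2303 * (1.967151 - 1) / 0.07
= 31819.2797


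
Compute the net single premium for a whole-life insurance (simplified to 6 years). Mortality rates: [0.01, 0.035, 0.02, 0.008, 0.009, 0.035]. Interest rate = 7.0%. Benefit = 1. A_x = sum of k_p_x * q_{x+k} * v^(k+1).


v = 0.934579
Year 0: k_p_x=1.0, q=0.01, term=0.009346
Year 1: k_p_x=0.99, q=0.035, term=0.030265
Year 2: k_p_x=0.95535, q=0.02, term=0.015597
Year 3: k_p_x=0.936243, q=0.008, term=0.005714
Year 4: k_p_x=0.928753, q=0.009, term=0.00596
Year 5: k_p_x=0.920394, q=0.035, term=0.021465
A_x = 0.0883


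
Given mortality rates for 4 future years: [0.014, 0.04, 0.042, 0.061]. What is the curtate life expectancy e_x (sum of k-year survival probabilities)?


e_x = sum_{k=1}^{n} k_p_x
k_p_x values:
  1_p_x = 0.986
  2_p_x = 0.94656
  3_p_x = 0.906804
  4_p_x = 0.851489
e_x = 3.6909


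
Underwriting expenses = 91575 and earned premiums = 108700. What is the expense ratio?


Expense ratio = expenses / premiums
= 91575 / 108700
= 0.8425


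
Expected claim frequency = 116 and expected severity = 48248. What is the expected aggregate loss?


E[S] = E[N] * E[X]
= 116 * 48248
= 5.5968e+06


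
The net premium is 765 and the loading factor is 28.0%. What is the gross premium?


Gross = net * (1 + loading)
= 765 * (1 + 0.28)
= 765 * 1.28
= 979.2


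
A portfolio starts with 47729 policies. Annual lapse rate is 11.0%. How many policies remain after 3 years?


remaining = initial * (1 - lapse)^years
= 47729 * (1 - 0.11)^3
= 47729 * 0.704969
= 33647.4654


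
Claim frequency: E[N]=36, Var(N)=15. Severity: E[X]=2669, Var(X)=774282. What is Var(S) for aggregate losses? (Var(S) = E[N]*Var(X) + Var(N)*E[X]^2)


Var(S) = E[N]*Var(X) + Var(N)*E[X]^2
= 36*774282 + 15*2669^2
= 27874152 + 106853415
= 1.3473e+08


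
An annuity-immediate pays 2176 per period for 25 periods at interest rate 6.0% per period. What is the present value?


PV = PMT * (1 - (1+i)^(-n)) / i
= 2176 * (1 - (1+0.06)^(-25)) / 0.06
= 2176 * (1 - 0.232999) / 0.06
= 2176 * 12.783356
= 27816.583


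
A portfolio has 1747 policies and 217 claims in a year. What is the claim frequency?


frequency = claims / policies
= 217 / 1747
= 0.1242


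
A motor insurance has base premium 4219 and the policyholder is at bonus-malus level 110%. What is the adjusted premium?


adjusted = base * BM_level / 100
= 4219 * 110 / 100
= 4219 * 1.1
= 4640.9


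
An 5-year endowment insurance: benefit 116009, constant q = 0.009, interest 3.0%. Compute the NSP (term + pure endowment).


Term component = 4698.7971
Pure endowment = 5_p_x * v^5 * benefit = 0.955803 * 0.862609 * 116009 = 95647.546
NSP = 100346.3431


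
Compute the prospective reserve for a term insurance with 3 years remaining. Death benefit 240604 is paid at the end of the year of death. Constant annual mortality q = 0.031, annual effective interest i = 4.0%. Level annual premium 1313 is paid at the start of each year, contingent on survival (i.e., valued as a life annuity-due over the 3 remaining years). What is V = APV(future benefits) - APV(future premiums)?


v = 1/(1+i) = 0.961538
APV(future benefits) per unit = sum_{k=0}^{2} k_p_x * q * v^(k+1) = 0.083457
APV(future benefits) = 240604 * 0.083457 = 20080.1257
Life annuity-due factor ä_{x:3} = sum_{k=0}^{2} k_p_x * v^k = 2.799853
APV(future premiums) = 1313 * 2.799853 = 3676.207
V = 20080.1257 - 3676.207
= 16403.9187


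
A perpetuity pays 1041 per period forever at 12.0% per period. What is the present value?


PV = PMT / i
= 1041 / 0.12
= 8675.0


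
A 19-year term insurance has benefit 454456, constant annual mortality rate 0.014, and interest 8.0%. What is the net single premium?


NSP = benefit * sum_{k=0}^{n-1} k_p_x * q * v^(k+1)
With constant q=0.014, v=0.925926
Sum = 0.122536
NSP = 454456 * 0.122536
= 55687.1241


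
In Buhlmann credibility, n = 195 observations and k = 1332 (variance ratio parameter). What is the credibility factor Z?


Z = n / (n + k)
= 195 / (195 + 1332)
= 195 / 1527
= 0.1277


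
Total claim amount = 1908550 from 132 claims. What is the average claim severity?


severity = total / number
= 1908550 / 132
= 14458.7121


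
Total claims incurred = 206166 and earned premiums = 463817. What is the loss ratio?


Loss ratio = claims / premiums
= 206166 / 463817
= 0.4445


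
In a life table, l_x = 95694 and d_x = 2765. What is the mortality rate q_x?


q_x = d_x / l_x
= 2765 / 95694
= 0.0289


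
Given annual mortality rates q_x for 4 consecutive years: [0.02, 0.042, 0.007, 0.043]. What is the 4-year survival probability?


p_k = 1 - q_k for each year
Survival = product of (1 - q_k)
= 0.98 * 0.958 * 0.993 * 0.957
= 0.8922


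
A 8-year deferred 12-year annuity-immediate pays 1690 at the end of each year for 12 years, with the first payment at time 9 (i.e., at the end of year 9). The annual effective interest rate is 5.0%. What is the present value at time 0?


PV at time 8 of the 12-year annuity-immediate:
a_n = 1690 * (1-(1+0.05)^(-12))/0.05 = 14978.8953
Discount back 8 years to time 0:
PV = 14978.8953 * (1+0.05)^(-8)
= 14978.8953 * 0.676839
= 10138.3059


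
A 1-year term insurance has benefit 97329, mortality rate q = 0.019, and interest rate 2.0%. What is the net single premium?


NSP = benefit * q * v
v = 1/(1+i) = 0.980392
NSP = 97329 * 0.019 * 0.980392
= 1812.9912


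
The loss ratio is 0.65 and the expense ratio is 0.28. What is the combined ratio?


Combined ratio = loss ratio + expense ratio
= 0.65 + 0.28
= 0.93


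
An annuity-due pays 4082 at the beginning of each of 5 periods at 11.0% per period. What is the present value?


PV_due = PMT * (1-(1+i)^(-n))/i * (1+i)
PV_immediate = 15086.6516
PV_due = 15086.6516 * 1.11
= 16746.1833


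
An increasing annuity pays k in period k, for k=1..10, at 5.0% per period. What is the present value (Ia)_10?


(Ia)_n = sum_{k=1}^{n} k * v^k, v = 1/(1+i)
v = 0.952381
Sum computed term by term:
(Ia)_10 = 39.3738


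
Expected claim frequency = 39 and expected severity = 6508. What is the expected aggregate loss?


E[S] = E[N] * E[X]
= 39 * 6508
= 253812


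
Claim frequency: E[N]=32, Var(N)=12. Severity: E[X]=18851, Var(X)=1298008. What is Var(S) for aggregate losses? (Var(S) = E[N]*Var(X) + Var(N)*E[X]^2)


Var(S) = E[N]*Var(X) + Var(N)*E[X]^2
= 32*1298008 + 12*18851^2
= 41536256 + 4264322412
= 4.3059e+09


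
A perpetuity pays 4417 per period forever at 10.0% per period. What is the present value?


PV = PMT / i
= 4417 / 0.1
= 44170.0


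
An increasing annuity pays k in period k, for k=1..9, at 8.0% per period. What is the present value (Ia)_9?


(Ia)_n = sum_{k=1}^{n} k * v^k, v = 1/(1+i)
v = 0.925926
Sum computed term by term:
(Ia)_9 = 28.055


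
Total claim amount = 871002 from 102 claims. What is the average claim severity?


severity = total / number
= 871002 / 102
= 8539.2353


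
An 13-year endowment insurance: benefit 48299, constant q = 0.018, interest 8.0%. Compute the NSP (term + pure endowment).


Term component = 6295.3681
Pure endowment = 13_p_x * v^13 * benefit = 0.789677 * 0.367698 * 48299 = 14024.2182
NSP = 20319.5863


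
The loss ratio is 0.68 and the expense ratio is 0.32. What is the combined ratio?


Combined ratio = loss ratio + expense ratio
= 0.68 + 0.32
= 1.0


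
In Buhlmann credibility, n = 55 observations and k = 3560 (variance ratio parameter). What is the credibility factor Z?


Z = n / (n + k)
= 55 / (55 + 3560)
= 55 / 3615
= 0.0152


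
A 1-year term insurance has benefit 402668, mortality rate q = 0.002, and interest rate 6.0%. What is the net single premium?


NSP = benefit * q * v
v = 1/(1+i) = 0.943396
NSP = 402668 * 0.002 * 0.943396
= 759.7509


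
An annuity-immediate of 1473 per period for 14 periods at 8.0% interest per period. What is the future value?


FV = PMT * ((1+i)^n - 1) / i
= 1473 * ((1.08)^14 - 1) / 0.08
= 1473 * (2.937194 - 1) / 0.08
= 35668.5776


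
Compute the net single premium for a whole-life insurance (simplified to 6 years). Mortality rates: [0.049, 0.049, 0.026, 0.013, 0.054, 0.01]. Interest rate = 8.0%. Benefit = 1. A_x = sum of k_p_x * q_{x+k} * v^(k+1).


v = 0.925926
Year 0: k_p_x=1.0, q=0.049, term=0.04537
Year 1: k_p_x=0.951, q=0.049, term=0.039951
Year 2: k_p_x=0.904401, q=0.026, term=0.018667
Year 3: k_p_x=0.880887, q=0.013, term=0.008417
Year 4: k_p_x=0.869435, q=0.054, term=0.031953
Year 5: k_p_x=0.822486, q=0.01, term=0.005183
A_x = 0.1495


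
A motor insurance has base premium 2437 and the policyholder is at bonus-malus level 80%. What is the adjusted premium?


adjusted = base * BM_level / 100
= 2437 * 80 / 100
= 2437 * 0.8
= 1949.6


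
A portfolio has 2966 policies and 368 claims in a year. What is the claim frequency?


frequency = claims / policies
= 368 / 2966
= 0.1241


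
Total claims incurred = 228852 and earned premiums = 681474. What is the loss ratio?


Loss ratio = claims / premiums
= 228852 / 681474
= 0.3358


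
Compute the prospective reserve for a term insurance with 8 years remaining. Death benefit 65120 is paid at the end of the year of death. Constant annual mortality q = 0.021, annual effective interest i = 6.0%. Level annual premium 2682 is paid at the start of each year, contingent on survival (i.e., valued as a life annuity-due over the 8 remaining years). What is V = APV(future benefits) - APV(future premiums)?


v = 1/(1+i) = 0.943396
APV(future benefits) per unit = sum_{k=0}^{7} k_p_x * q * v^(k+1) = 0.121998
APV(future benefits) = 65120 * 0.121998 = 7944.491
Life annuity-due factor ä_{x:8} = sum_{k=0}^{7} k_p_x * v^k = 6.15798
APV(future premiums) = 2682 * 6.15798 = 16515.7018
V = 7944.491 - 16515.7018
= -8571.2107


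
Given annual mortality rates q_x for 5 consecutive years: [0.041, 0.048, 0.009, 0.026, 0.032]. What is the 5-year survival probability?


p_k = 1 - q_k for each year
Survival = product of (1 - q_k)
= 0.959 * 0.952 * 0.991 * 0.974 * 0.968
= 0.853


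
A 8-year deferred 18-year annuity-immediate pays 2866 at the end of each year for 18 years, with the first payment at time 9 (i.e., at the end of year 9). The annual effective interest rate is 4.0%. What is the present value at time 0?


PV at time 8 of the 18-year annuity-immediate:
a_n = 2866 * (1-(1+0.04)^(-18))/0.04 = 36281.5451
Discount back 8 years to time 0:
PV = 36281.5451 * (1+0.04)^(-8)
= 36281.5451 * 0.73069
= 26510.5696


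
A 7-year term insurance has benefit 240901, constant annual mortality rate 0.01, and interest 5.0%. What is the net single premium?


NSP = benefit * sum_{k=0}^{n-1} k_p_x * q * v^(k+1)
With constant q=0.01, v=0.952381
Sum = 0.056266
NSP = 240901 * 0.056266
= 13554.6384


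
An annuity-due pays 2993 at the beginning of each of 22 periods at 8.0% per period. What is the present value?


PV_due = PMT * (1-(1+i)^(-n))/i * (1+i)
PV_immediate = 30530.8258
PV_due = 30530.8258 * 1.08
= 32973.2918


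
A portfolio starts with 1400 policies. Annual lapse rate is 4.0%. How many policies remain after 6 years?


remaining = initial * (1 - lapse)^years
= 1400 * (1 - 0.04)^6
= 1400 * 0.782758
= 1095.8609


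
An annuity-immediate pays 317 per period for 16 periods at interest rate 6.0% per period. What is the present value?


PV = PMT * (1 - (1+i)^(-n)) / i
= 317 * (1 - (1+0.06)^(-16)) / 0.06
= 317 * (1 - 0.393646) / 0.06
= 317 * 10.105895
= 3203.5688


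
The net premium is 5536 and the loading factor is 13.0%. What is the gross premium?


Gross = net * (1 + loading)
= 5536 * (1 + 0.13)
= 5536 * 1.13
= 6255.68


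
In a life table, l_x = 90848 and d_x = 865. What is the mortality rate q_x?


q_x = d_x / l_x
= 865 / 90848
= 0.0095


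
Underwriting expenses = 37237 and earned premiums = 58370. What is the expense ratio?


Expense ratio = expenses / premiums
= 37237 / 58370
= 0.6379


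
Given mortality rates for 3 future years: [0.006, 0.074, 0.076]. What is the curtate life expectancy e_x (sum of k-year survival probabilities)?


e_x = sum_{k=1}^{n} k_p_x
k_p_x values:
  1_p_x = 0.994
  2_p_x = 0.920444
  3_p_x = 0.85049
e_x = 2.7649


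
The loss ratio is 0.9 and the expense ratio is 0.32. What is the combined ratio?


Combined ratio = loss ratio + expense ratio
= 0.9 + 0.32
= 1.22


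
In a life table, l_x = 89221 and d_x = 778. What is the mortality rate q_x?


q_x = d_x / l_x
= 778 / 89221
= 0.0087


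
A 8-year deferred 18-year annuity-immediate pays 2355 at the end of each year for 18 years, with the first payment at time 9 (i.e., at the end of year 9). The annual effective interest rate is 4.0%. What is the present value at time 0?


PV at time 8 of the 18-year annuity-immediate:
a_n = 2355 * (1-(1+0.04)^(-18))/0.04 = 29812.6444
Discount back 8 years to time 0:
PV = 29812.6444 * (1+0.04)^(-8)
= 29812.6444 * 0.73069
= 21783.8072


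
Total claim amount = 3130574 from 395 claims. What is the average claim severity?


severity = total / number
= 3130574 / 395
= 7925.5038


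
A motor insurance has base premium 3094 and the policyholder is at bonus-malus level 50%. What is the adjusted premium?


adjusted = base * BM_level / 100
= 3094 * 50 / 100
= 3094 * 0.5
= 1547.0


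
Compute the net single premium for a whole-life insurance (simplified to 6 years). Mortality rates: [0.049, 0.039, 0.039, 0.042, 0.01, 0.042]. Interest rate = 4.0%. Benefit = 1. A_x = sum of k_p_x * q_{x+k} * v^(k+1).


v = 0.961538
Year 0: k_p_x=1.0, q=0.049, term=0.047115
Year 1: k_p_x=0.951, q=0.039, term=0.034291
Year 2: k_p_x=0.913911, q=0.039, term=0.031686
Year 3: k_p_x=0.878268, q=0.042, term=0.031531
Year 4: k_p_x=0.841381, q=0.01, term=0.006916
Year 5: k_p_x=0.832967, q=0.042, term=0.027649
A_x = 0.1792


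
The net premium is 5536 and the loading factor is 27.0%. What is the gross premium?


Gross = net * (1 + loading)
= 5536 * (1 + 0.27)
= 5536 * 1.27
= 7030.72


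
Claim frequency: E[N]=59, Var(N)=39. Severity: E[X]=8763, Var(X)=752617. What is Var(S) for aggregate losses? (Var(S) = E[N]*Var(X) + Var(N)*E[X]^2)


Var(S) = E[N]*Var(X) + Var(N)*E[X]^2
= 59*752617 + 39*8763^2
= 44404403 + 2994816591
= 3.0392e+09


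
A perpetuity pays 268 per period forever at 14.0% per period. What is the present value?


PV = PMT / i
= 268 / 0.14
= 1914.2857


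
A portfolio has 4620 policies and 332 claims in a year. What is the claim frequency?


frequency = claims / policies
= 332 / 4620
= 0.0719


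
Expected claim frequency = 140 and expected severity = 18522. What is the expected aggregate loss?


E[S] = E[N] * E[X]
= 140 * 18522
= 2.5931e+06


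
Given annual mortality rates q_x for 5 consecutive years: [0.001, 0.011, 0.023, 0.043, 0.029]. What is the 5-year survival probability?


p_k = 1 - q_k for each year
Survival = product of (1 - q_k)
= 0.999 * 0.989 * 0.977 * 0.957 * 0.971
= 0.897


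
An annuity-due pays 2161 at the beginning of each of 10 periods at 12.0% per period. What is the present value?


PV_due = PMT * (1-(1+i)^(-n))/i * (1+i)
PV_immediate = 12210.132
PV_due = 12210.132 * 1.12
= 13675.3478


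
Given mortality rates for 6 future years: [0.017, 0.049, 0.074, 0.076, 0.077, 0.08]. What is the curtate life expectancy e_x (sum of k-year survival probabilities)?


e_x = sum_{k=1}^{n} k_p_x
k_p_x values:
  1_p_x = 0.983
  2_p_x = 0.934833
  3_p_x = 0.865655
  4_p_x = 0.799866
  5_p_x = 0.738276
  6_p_x = 0.679214
e_x = 5.0008


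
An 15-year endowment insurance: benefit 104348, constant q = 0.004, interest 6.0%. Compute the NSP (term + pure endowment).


Term component = 3959.236
Pure endowment = 15_p_x * v^15 * benefit = 0.941651 * 0.417265 * 104348 = 41000.2238
NSP = 44959.4598


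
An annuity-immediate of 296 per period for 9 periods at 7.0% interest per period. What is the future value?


FV = PMT * ((1+i)^n - 1) / i
= 296 * ((1.07)^9 - 1) / 0.07
= 296 * (1.838459 - 1) / 0.07
= 3545.4847


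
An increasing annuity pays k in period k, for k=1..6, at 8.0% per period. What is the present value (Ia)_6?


(Ia)_n = sum_{k=1}^{n} k * v^k, v = 1/(1+i)
v = 0.925926
Sum computed term by term:
(Ia)_6 = 15.1462


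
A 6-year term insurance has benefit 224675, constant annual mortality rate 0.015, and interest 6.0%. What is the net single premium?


NSP = benefit * sum_{k=0}^{n-1} k_p_x * q * v^(k+1)
With constant q=0.015, v=0.943396
Sum = 0.071231
NSP = 224675 * 0.071231
= 16003.7674


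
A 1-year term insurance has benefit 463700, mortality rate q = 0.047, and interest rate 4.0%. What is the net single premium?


NSP = benefit * q * v
v = 1/(1+i) = 0.961538
NSP = 463700 * 0.047 * 0.961538
= 20955.6731


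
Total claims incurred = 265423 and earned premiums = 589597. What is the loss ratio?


Loss ratio = claims / premiums
= 265423 / 589597
= 0.4502


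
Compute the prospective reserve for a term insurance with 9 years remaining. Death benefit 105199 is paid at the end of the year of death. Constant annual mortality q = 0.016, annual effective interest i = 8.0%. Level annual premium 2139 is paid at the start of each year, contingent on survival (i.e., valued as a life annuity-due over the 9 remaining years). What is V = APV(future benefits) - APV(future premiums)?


v = 1/(1+i) = 0.925926
APV(future benefits) per unit = sum_{k=0}^{8} k_p_x * q * v^(k+1) = 0.094557
APV(future benefits) = 105199 * 0.094557 = 9947.3482
Life annuity-due factor ä_{x:9} = sum_{k=0}^{8} k_p_x * v^k = 6.382627
APV(future premiums) = 2139 * 6.382627 = 13652.4396
V = 9947.3482 - 13652.4396
= -3705.0915


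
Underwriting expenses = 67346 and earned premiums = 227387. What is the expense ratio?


Expense ratio = expenses / premiums
= 67346 / 227387
= 0.2962


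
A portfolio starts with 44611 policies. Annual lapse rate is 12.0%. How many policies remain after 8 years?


remaining = initial * (1 - lapse)^years
= 44611 * (1 - 0.12)^8
= 44611 * 0.359635
= 16043.6558


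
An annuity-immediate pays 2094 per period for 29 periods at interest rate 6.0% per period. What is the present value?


PV = PMT * (1 - (1+i)^(-n)) / i
= 2094 * (1 - (1+0.06)^(-29)) / 0.06
= 2094 * (1 - 0.184557) / 0.06
= 2094 * 13.590721
= 28458.9698


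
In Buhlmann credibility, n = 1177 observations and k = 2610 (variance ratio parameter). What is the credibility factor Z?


Z = n / (n + k)
= 1177 / (1177 + 2610)
= 1177 / 3787
= 0.3108


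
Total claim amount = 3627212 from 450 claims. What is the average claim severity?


severity = total / number
= 3627212 / 450
= 8060.4711


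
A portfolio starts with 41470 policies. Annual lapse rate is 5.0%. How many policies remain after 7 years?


remaining = initial * (1 - lapse)^years
= 41470 * (1 - 0.05)^7
= 41470 * 0.698337
= 28960.0477


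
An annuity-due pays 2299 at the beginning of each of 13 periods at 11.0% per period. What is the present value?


PV_due = PMT * (1-(1+i)^(-n))/i * (1+i)
PV_immediate = 15517.9521
PV_due = 15517.9521 * 1.11
= 17224.9268


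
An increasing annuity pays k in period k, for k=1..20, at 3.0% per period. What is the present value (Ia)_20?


(Ia)_n = sum_{k=1}^{n} k * v^k, v = 1/(1+i)
v = 0.970874
Sum computed term by term:
(Ia)_20 = 141.6761


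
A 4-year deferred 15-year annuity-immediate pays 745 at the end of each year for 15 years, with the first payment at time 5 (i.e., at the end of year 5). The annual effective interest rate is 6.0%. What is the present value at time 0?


PV at time 4 of the 15-year annuity-immediate:
a_n = 745 * (1-(1+0.06)^(-15))/0.06 = 7235.6255
Discount back 4 years to time 0:
PV = 7235.6255 * (1+0.06)^(-4)
= 7235.6255 * 0.792094
= 5731.2931


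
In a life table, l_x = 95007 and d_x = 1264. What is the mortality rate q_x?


q_x = d_x / l_x
= 1264 / 95007
= 0.0133


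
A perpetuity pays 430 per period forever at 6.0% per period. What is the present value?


PV = PMT / i
= 430 / 0.06
= 7166.6667


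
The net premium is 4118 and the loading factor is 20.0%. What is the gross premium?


Gross = net * (1 + loading)
= 4118 * (1 + 0.2)
= 4118 * 1.2
= 4941.6


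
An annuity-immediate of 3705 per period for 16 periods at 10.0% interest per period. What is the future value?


FV = PMT * ((1+i)^n - 1) / i
= 3705 * ((1.1)^16 - 1) / 0.1
= 3705 * (4.594973 - 1) / 0.1
= 133193.7491


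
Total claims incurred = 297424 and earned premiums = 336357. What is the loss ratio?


Loss ratio = claims / premiums
= 297424 / 336357
= 0.8843


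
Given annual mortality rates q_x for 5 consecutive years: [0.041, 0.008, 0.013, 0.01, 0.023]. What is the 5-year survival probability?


p_k = 1 - q_k for each year
Survival = product of (1 - q_k)
= 0.959 * 0.992 * 0.987 * 0.99 * 0.977
= 0.9082


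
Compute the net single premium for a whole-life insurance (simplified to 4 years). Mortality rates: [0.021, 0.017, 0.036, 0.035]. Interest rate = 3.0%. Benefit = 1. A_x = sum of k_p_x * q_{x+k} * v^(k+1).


v = 0.970874
Year 0: k_p_x=1.0, q=0.021, term=0.020388
Year 1: k_p_x=0.979, q=0.017, term=0.015688
Year 2: k_p_x=0.962357, q=0.036, term=0.031705
Year 3: k_p_x=0.927712, q=0.035, term=0.028849
A_x = 0.0966


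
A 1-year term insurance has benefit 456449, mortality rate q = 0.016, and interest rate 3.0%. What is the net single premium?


NSP = benefit * q * v
v = 1/(1+i) = 0.970874
NSP = 456449 * 0.016 * 0.970874
= 7090.4699


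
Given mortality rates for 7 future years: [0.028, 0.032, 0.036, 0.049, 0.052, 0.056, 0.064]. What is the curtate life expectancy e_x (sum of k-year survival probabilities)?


e_x = sum_{k=1}^{n} k_p_x
k_p_x values:
  1_p_x = 0.972
  2_p_x = 0.940896
  3_p_x = 0.907024
  4_p_x = 0.86258
  5_p_x = 0.817725
  6_p_x = 0.771933
  7_p_x = 0.722529
e_x = 5.9947


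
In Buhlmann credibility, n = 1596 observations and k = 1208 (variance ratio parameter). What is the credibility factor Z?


Z = n / (n + k)
= 1596 / (1596 + 1208)
= 1596 / 2804
= 0.5692


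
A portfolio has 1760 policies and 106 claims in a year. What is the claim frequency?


frequency = claims / policies
= 106 / 1760
= 0.0602


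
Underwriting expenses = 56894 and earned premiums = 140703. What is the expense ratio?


Expense ratio = expenses / premiums
= 56894 / 140703
= 0.4044


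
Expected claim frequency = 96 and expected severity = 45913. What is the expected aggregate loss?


E[S] = E[N] * E[X]
= 96 * 45913
= 4.4076e+06


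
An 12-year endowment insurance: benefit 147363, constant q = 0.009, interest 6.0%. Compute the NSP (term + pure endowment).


Term component = 10650.9743
Pure endowment = 12_p_x * v^12 * benefit = 0.897189 * 0.496969 * 147363 = 65705.5303
NSP = 76356.5046


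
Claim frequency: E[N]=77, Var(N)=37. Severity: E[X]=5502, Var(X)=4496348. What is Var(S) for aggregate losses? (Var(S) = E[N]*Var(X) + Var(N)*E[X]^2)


Var(S) = E[N]*Var(X) + Var(N)*E[X]^2
= 77*4496348 + 37*5502^2
= 346218796 + 1120064148
= 1.4663e+09


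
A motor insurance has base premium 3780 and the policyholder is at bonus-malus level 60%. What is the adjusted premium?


adjusted = base * BM_level / 100
= 3780 * 60 / 100
= 3780 * 0.6
= 2268.0


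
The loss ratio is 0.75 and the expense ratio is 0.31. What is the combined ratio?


Combined ratio = loss ratio + expense ratio
= 0.75 + 0.31
= 1.06


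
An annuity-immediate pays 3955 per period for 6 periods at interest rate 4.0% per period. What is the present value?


PV = PMT * (1 - (1+i)^(-n)) / i
= 3955 * (1 - (1+0.04)^(-6)) / 0.04
= 3955 * (1 - 0.790315) / 0.04
= 3955 * 5.242137
= 20732.6513


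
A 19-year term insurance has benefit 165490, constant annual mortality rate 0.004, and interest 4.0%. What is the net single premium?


NSP = benefit * sum_{k=0}^{n-1} k_p_x * q * v^(k+1)
With constant q=0.004, v=0.961538
Sum = 0.050924
NSP = 165490 * 0.050924
= 8427.3638


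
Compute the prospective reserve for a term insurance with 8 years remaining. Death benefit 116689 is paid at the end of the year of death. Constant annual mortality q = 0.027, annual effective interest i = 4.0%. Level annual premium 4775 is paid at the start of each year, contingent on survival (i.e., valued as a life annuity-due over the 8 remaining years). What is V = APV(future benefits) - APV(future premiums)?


v = 1/(1+i) = 0.961538
APV(future benefits) per unit = sum_{k=0}^{7} k_p_x * q * v^(k+1) = 0.166434
APV(future benefits) = 116689 * 0.166434 = 19421.0142
Life annuity-due factor ä_{x:8} = sum_{k=0}^{7} k_p_x * v^k = 6.41079
APV(future premiums) = 4775 * 6.41079 = 30611.5232
V = 19421.0142 - 30611.5232
= -11190.5089


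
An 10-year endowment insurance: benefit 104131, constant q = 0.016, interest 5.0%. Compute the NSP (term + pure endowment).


Term component = 12054.8116
Pure endowment = 10_p_x * v^10 * benefit = 0.851042 * 0.613913 * 104131 = 54404.902
NSP = 66459.7137


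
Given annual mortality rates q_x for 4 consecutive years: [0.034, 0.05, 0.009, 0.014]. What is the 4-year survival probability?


p_k = 1 - q_k for each year
Survival = product of (1 - q_k)
= 0.966 * 0.95 * 0.991 * 0.986
= 0.8967


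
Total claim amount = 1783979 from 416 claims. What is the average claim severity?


severity = total / number
= 1783979 / 416
= 4288.4111


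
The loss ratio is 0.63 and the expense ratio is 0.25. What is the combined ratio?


Combined ratio = loss ratio + expense ratio
= 0.63 + 0.25
= 0.88


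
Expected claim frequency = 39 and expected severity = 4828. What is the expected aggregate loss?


E[S] = E[N] * E[X]
= 39 * 4828
= 188292


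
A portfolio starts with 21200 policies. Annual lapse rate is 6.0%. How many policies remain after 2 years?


remaining = initial * (1 - lapse)^years
= 21200 * (1 - 0.06)^2
= 21200 * 0.8836
= 18732.32


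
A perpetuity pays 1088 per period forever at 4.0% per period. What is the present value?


PV = PMT / i
= 1088 / 0.04
= 27200.0


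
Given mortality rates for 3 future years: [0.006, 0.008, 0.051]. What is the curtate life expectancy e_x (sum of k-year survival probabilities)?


e_x = sum_{k=1}^{n} k_p_x
k_p_x values:
  1_p_x = 0.994
  2_p_x = 0.986048
  3_p_x = 0.93576
e_x = 2.9158


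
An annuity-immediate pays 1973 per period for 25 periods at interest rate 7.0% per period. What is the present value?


PV = PMT * (1 - (1+i)^(-n)) / i
= 1973 * (1 - (1+0.07)^(-25)) / 0.07
= 1973 * (1 - 0.184249) / 0.07
= 1973 * 11.653583
= 22992.5196


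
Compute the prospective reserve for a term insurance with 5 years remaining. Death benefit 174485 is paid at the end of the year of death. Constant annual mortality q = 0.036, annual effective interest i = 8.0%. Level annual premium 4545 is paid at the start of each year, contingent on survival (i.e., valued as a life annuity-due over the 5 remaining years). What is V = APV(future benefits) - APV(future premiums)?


v = 1/(1+i) = 0.925926
APV(future benefits) per unit = sum_{k=0}^{4} k_p_x * q * v^(k+1) = 0.134508
APV(future benefits) = 174485 * 0.134508 = 23469.5532
Life annuity-due factor ä_{x:5} = sum_{k=0}^{4} k_p_x * v^k = 4.035227
APV(future premiums) = 4545 * 4.035227 = 18340.1071
V = 23469.5532 - 18340.1071
= 5129.4462


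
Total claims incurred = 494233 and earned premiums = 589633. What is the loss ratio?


Loss ratio = claims / premiums
= 494233 / 589633
= 0.8382


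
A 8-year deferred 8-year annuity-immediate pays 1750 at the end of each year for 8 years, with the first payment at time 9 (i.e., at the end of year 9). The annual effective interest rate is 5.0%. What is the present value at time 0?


PV at time 8 of the 8-year annuity-immediate:
a_n = 1750 * (1-(1+0.05)^(-8))/0.05 = 11310.6223
Discount back 8 years to time 0:
PV = 11310.6223 * (1+0.05)^(-8)
= 11310.6223 * 0.676839
= 7655.4744


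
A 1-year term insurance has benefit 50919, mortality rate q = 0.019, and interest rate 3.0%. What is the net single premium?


NSP = benefit * q * v
v = 1/(1+i) = 0.970874
NSP = 50919 * 0.019 * 0.970874
= 939.2825


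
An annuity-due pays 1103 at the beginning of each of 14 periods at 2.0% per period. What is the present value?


PV_due = PMT * (1-(1+i)^(-n))/i * (1+i)
PV_immediate = 13353.1924
PV_due = 13353.1924 * 1.02
= 13620.2562


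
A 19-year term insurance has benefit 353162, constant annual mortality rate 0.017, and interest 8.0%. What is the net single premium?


NSP = benefit * sum_{k=0}^{n-1} k_p_x * q * v^(k+1)
With constant q=0.017, v=0.925926
Sum = 0.145939
NSP = 353162 * 0.145939
= 51540.169


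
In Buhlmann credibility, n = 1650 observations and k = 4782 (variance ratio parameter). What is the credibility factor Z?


Z = n / (n + k)
= 1650 / (1650 + 4782)
= 1650 / 6432
= 0.2565


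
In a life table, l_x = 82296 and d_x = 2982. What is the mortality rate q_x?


q_x = d_x / l_x
= 2982 / 82296
= 0.0362


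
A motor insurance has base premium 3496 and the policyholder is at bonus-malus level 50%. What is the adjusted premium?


adjusted = base * BM_level / 100
= 3496 * 50 / 100
= 3496 * 0.5
= 1748.0


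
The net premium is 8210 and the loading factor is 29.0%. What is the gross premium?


Gross = net * (1 + loading)
= 8210 * (1 + 0.29)
= 8210 * 1.29
= 10590.9


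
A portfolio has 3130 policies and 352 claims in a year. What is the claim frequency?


frequency = claims / policies
= 352 / 3130
= 0.1125


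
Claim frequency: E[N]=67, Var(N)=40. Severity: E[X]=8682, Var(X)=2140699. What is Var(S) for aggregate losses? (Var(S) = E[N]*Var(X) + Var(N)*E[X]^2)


Var(S) = E[N]*Var(X) + Var(N)*E[X]^2
= 67*2140699 + 40*8682^2
= 143426833 + 3015084960
= 3.1585e+09
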